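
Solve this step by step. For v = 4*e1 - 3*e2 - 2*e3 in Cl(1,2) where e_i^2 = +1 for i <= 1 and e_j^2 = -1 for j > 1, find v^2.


v^2 = sum of c_i^2 * e_i^2
Positive signature terms (e_i^2 = +1): 4^2 = 16
Negative signature terms (e_j^2 = -1): (-3)^2 + (-2)^2 = 13
v^2 = 16 - 13 = 3


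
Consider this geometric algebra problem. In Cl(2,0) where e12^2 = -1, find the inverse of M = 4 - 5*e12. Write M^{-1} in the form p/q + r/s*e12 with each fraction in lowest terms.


M = 4 - 5*e12, where e12^2 = -1.
Since M commutes with its reverse ~M = a - b*e12, M * ~M = a^2 - b^2*e12^2 = a^2 + b^2.
So M^{-1} = ~M / (a^2 + b^2) = (a - b*e12)/(a^2 + b^2).
a^2 + b^2 = 16 + 25 = 41
Scalar part = 4/41 = 4/41
Bivector coeff = 5/41 = 5/41
M^{-1} = 4/41 + 5/41*e12


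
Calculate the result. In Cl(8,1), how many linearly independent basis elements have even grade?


Even subalgebra dimension = 2^(n-1)
n = 8 + 1 = 9
2^(9 - 1) = 2^8 = 256
Verification: sum of C(9,k) for even k = 1 + 36 + 126 + 84 + 9 = 256
Result = 256


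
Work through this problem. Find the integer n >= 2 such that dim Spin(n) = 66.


dim Spin(n) = dim so(n) = n(n-1)/2.
Solve n(n-1)/2 = 66, i.e. n^2 - n - 132 = 0.
Discriminant = 1 + 8*66 = 529
n = (1 + sqrt(529))/2 = (1 + 23)/2 = 12


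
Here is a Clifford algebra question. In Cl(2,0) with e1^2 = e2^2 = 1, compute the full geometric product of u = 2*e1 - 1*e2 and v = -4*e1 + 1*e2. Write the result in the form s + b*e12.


Expand: (2*e1 - 1*e2)(-4*e1 + 1*e2)
= 2*(-4)*e1e1 + 2*1*e1e2 + (-1)*(-4)*e2e1 + (-1)*1*e2e2
Using e1^2 = e2^2 = 1, e2e1 = -e1e2:
Scalar part s = 2*(-4) + (-1)*1 = -8 + (-1) = -9
Bivector part b = 2*1 - (-1)*(-4) = 2 - 4 = -2
uv = -9 - 2*e12


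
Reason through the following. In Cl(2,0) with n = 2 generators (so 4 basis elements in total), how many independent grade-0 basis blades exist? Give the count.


Number of grade-k basis blades in Cl(p,q) with n = p + q is C(n, k).
n = 2 + 0 = 2
C(2, 0) = 2! / (0! * 2!)
= 2 / (1 * 2)
= 1


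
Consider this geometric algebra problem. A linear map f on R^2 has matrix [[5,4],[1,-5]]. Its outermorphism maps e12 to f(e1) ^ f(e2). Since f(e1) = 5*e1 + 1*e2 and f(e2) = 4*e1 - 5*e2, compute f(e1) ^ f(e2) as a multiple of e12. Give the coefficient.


The outermorphism of a linear map f sends e1^e2 to f(e1)^f(e2).
f(e1) = 5*e1 + 1*e2
f(e2) = 4*e1 - 5*e2
f(e1) ^ f(e2) = (5*e1 + 1*e2) ^ (4*e1 - 5*e2)
= 5*(-5)*e12 + 1*4*e21
= (-25 - 4)*e12
= -29*e12
Coefficient = -29


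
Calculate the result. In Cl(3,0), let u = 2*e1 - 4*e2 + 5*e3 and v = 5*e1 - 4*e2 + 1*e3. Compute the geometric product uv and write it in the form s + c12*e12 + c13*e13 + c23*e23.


In Cl(3,0): e_i^2 = 1, e_ie_j = -e_je_i for i != j.
Scalar part = u . v = 2*5 + (-4)*(-4) + 5*1
= 10 + 16 + 5 = 31
e12 coeff = 2*(-4) - (-4)*5 = -8 - (-20) = 12
e13 coeff = 2*1 - 5*5 = 2 - 25 = -23
e23 coeff = (-4)*1 - 5*(-4) = -4 - (-20) = 16
uv = 31 + 12*e12 - 23*e13 + 16*e23


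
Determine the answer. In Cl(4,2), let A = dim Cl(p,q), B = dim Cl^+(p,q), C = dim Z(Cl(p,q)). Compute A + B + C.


n = 4 + 2 = 6
Total dim = 2^6 = 64
Even subalgebra dim = 2^5 = 32
n is even, so center dim = 1
Sum = 64 + 32 + 1 = 97


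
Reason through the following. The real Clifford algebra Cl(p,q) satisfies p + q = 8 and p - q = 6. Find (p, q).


We need p + q = 8 and p - q = 6.
Adding: 2p = 8 + 6 = 14, so p = 7.
Then q = 8 - 7 = 1.
(p, q) = (7, 1)


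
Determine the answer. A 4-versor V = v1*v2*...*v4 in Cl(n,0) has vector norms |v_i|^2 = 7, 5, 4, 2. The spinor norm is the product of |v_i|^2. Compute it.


Spinor norm N(V) = |v1|^2 * |v2|^2 * ... * |v4|^2
= 7 * 5 * 4 * 2
Running product: 7, 35, 140, 280
N(V) = 280


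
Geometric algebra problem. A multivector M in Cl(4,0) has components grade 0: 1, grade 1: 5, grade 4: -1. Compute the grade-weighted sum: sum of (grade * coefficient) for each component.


Grade-weighted sum = sum of grade_k * coefficient_k
0*1 = 0
1*5 = 5
4*(-1) = -4
Total = 0 + 5 + (-4) = 1


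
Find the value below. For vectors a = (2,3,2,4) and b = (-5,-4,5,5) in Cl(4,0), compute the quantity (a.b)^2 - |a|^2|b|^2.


a . b = 2*(-5) + 3*(-4) + 2*5 + 4*5
= -10 + (-12) + 10 + 20 = 8
|a|^2 = 2^2 + 3^2 + 2^2 + 4^2 = 33
|b|^2 = (-5)^2 + (-4)^2 + 5^2 + 5^2 = 91
(a.b)^2 = 8^2 = 64
|a|^2 * |b|^2 = 33 * 91 = 3003
Result = 64 - 3003 = -2939


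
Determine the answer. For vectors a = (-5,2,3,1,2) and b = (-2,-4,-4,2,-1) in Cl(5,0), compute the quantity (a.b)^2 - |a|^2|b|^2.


a . b = (-5)*(-2) + 2*(-4) + 3*(-4) + 1*2 + 2*(-1)
= 10 + (-8) + (-12) + 2 + (-2) = -10
|a|^2 = (-5)^2 + 2^2 + 3^2 + 1^2 + 2^2 = 43
|b|^2 = (-2)^2 + (-4)^2 + (-4)^2 + 2^2 + (-1)^2 = 41
(a.b)^2 = (-10)^2 = 100
|a|^2 * |b|^2 = 43 * 41 = 1763
Result = 100 - 1763 = -1663


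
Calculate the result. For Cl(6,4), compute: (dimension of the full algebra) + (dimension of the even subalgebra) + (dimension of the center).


n = 6 + 4 = 10
Total dim = 2^10 = 1024
Even subalgebra dim = 2^9 = 512
n is even, so center dim = 1
Sum = 1024 + 512 + 1 = 1537


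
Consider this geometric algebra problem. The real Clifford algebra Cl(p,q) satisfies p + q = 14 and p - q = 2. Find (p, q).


We need p + q = 14 and p - q = 2.
Adding: 2p = 14 + 2 = 16, so p = 8.
Then q = 14 - 8 = 6.
(p, q) = (8, 6)


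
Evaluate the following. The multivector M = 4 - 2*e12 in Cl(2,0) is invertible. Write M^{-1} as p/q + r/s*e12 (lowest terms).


M = 4 - 2*e12, where e12^2 = -1.
Since M commutes with its reverse ~M = a - b*e12, M * ~M = a^2 - b^2*e12^2 = a^2 + b^2.
So M^{-1} = ~M / (a^2 + b^2) = (a - b*e12)/(a^2 + b^2).
a^2 + b^2 = 16 + 4 = 20
Scalar part = 4/20 = 1/5
Bivector coeff = 2/20 = 1/10
M^{-1} = 1/5 + 1/10*e12


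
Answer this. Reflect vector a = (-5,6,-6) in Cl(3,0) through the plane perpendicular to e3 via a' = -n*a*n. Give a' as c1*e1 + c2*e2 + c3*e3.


Reflection formula: a' = -n*a*n, with n = e3 (unit vector, n^2 = 1).
For reflection through hyperplane perp to e3:
The component along e3 flips sign, others stay.
a = (-5, 6, -6)
a' = (-5, 6, 6)
a' = -5*e1 + 6*e2 + 6*e3


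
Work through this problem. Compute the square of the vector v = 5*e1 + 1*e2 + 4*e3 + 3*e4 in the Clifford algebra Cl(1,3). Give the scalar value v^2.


v^2 = sum of c_i^2 * e_i^2
Positive signature terms (e_i^2 = +1): 5^2 = 25
Negative signature terms (e_j^2 = -1): 1^2 + 4^2 + 3^2 = 26
v^2 = 25 - 26 = -1


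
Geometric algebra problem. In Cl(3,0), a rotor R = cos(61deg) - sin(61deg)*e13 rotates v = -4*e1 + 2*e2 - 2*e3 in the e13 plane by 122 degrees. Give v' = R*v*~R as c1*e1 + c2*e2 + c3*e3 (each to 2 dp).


Rotor R = cos(61deg) - sin(61deg)*e13
Rotation angle theta = 2 * 61 = 122 degrees in the e13 plane (e1 -> e3).
The component perpendicular to the plane (e2) is invariant: v'_2 = v2 = 2.00
cos(122deg) = -0.5299, sin(122deg) = 0.8480
v'_1 = v1*cos(theta) - v3*sin(theta) = -4*(-0.5299) - (-2)*0.8480 = 3.82
v'_3 = v1*sin(theta) + v3*cos(theta) = -4*0.8480 + (-2)*(-0.5299) = -2.33
v' = 3.82*e1 + 2.00*e2 - 2.33*e3


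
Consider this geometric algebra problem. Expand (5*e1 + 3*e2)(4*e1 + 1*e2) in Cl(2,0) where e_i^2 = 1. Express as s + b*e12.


Expand: (5*e1 + 3*e2)(4*e1 + 1*e2)
= 5*4*e1e1 + 5*1*e1e2 + 3*4*e2e1 + 3*1*e2e2
Using e1^2 = e2^2 = 1, e2e1 = -e1e2:
Scalar part s = 5*4 + 3*1 = 20 + 3 = 23
Bivector part b = 5*1 - 3*4 = 5 - 12 = -7
uv = 23 - 7*e12


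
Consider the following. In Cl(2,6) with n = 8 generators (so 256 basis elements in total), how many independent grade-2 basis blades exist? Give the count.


Number of grade-k basis blades in Cl(p,q) with n = p + q is C(n, k).
n = 2 + 6 = 8
C(8, 2) = 8! / (2! * 6!)
= 40320 / (2 * 720)
= 28


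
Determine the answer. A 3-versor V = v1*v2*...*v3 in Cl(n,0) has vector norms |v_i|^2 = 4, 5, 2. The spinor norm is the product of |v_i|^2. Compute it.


Spinor norm N(V) = |v1|^2 * |v2|^2 * ... * |v3|^2
= 4 * 5 * 2
Running product: 4, 20, 40
N(V) = 40


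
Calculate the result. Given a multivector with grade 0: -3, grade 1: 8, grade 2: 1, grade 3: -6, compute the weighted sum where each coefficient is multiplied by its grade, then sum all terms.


Grade-weighted sum = sum of grade_k * coefficient_k
0*(-3) = 0
1*8 = 8
2*1 = 2
3*(-6) = -18
Total = 0 + 8 + 2 + (-18) = -8


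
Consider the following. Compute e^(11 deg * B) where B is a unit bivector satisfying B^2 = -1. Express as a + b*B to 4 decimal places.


For a unit bivector B with B^2 = -1, the exponential series gives
e^(theta*B) = cos(theta) + sin(theta)*B (the GA analogue of Euler's formula).
theta = 11 degrees = 0.191986 rad
cos(11 deg) = 0.9816
sin(11 deg) = 0.1908
exp(theta*B) = 0.9816 + 0.1908*B


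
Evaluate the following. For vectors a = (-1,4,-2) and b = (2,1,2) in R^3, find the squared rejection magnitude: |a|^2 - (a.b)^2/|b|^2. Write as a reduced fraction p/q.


|a|^2 = (-1)^2 + 4^2 + (-2)^2 = 21
|b|^2 = 2^2 + 1^2 + 2^2 = 9
a . b = (-1)*2 + 4*1 + (-2)*2 = -2
(a.b)^2 = (-2)^2 = 4
|rej|^2 = 21 - 4/9
= (189 - 4)/9
= 185/9
In lowest terms: 185/9


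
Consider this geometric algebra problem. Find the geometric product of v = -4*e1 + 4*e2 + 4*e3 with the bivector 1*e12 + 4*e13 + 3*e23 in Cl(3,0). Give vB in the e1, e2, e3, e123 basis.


vB has grade-1 (vector) and grade-3 (trivector) parts: vB = (v _| B) + (v ^ B).
Vector part <vB>_1:
  e1: -v2*b12 - v3*b13 = -(4)*(1) - (4)*(4) = -20
  e2: v1*b12 - v3*b23 = (-4)*(1) - (4)*(3) = -16
  e3: v1*b13 + v2*b23 = (-4)*(4) + (4)*(3) = -4
Trivector part <vB>_3:
  e123: v1*b23 - v2*b13 + v3*b12 = (-4)*(3) - (4)*(4) + (4)*(1) = -24
vB = -20*e1 - 16*e2 - 4*e3 - 24*e123


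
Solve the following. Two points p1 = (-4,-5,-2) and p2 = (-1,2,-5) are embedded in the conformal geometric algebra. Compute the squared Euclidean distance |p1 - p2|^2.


p1 - p2 = (-3, -7, 3)
|p1 - p2|^2 = (-3)^2 + (-7)^2 + 3^2
= 9 + 49 + 9
= 67


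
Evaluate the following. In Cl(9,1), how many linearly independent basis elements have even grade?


Even subalgebra dimension = 2^(n-1)
n = 9 + 1 = 10
2^(10 - 1) = 2^9 = 512
Verification: sum of C(10,k) for even k = 1 + 45 + 210 + 210 + 45 + 1 = 512
Result = 512


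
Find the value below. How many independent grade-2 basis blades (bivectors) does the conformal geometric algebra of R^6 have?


The conformal model of R^6 uses Cl(7,1) with m = 6 + 2 = 8 generators.
Number of grade-2 blades = C(m, 2) = C(8, 2)
= 8*7/2 = 28


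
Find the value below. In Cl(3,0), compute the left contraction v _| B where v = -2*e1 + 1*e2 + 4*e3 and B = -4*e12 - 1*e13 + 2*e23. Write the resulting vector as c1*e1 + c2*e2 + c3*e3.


Left contraction v _| B = <vB>_1 (grade-1 part of the geometric product vB).
Using e1_|e12 = e2, e2_|e12 = -e1, e1_|e13 = e3, e3_|e13 = -e1, e2_|e23 = e3, e3_|e23 = -e2:
e1 coeff: -v2*b12 - v3*b13 = -(1)*(-4) - (4)*(-1) = 8
e2 coeff: v1*b12 - v3*b23 = (-2)*(-4) - (4)*(2) = 0
e3 coeff: v1*b13 + v2*b23 = (-2)*(-1) + (1)*(2) = 4
v _| B = 8*e1 + 0*e2 + 4*e3


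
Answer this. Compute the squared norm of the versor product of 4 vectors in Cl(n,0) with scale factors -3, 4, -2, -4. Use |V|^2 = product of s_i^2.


Each vector v_i has |v_i|^2 = s_i^2
Squared scales: (-3)^2 = 9, 4^2 = 16, (-2)^2 = 4, (-4)^2 = 16
|V|^2 = 9 * 16 * 4 * 16
= 9216


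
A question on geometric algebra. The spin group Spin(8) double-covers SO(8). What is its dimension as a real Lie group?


Spin(n) double-covers SO(n); both have Lie algebra so(n) of dimension n(n-1)/2.
n = 8
n(n-1) = 8 * 7 = 56
dim Spin(8) = 56/2 = 28


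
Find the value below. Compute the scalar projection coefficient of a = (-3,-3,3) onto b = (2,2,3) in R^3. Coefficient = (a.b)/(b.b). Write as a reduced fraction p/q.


Projection coefficient = (a . b) / (b . b)
a . b = (-3)*2 + (-3)*2 + 3*3
= -6 + (-6) + 9 = -3
b . b = 2^2 + 2^2 + 3^2
= 4 + 4 + 9 = 17
Coefficient = -3/17
In lowest terms: -3/17


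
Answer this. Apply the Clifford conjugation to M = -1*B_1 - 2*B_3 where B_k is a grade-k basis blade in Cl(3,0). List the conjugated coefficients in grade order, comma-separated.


Clifford conjugate sign for grade k: (-1)^(k(k+1)/2)
Grade 1: (-1)^(1*2/2) = (-1)^1 = -1, coeff -1 -> 1
Grade 3: (-1)^(3*4/2) = (-1)^6 = 1, coeff -2 -> -2
Conjugated coefficients: 1, -2


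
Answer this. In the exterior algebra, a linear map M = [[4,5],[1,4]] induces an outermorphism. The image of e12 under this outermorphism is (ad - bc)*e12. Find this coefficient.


The outermorphism of a linear map f sends e1^e2 to f(e1)^f(e2).
f(e1) = 4*e1 + 1*e2
f(e2) = 5*e1 + 4*e2
f(e1) ^ f(e2) = (4*e1 + 1*e2) ^ (5*e1 + 4*e2)
= 4*4*e12 + 1*5*e21
= (16 - 5)*e12
= 11*e12
Coefficient = 11


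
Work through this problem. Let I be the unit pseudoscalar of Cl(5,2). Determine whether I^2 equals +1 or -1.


The pseudoscalar I = e1...e_n (product of all n generators) of Cl(p,q) satisfies I^2 = (-1)^(q + n(n-1)/2).
p = 5, q = 2, n = p + q = 7
n(n-1)/2 = 7 * 6 / 2 = 21
Exponent = q + n(n-1)/2 = 2 + 21 = 23
I^2 = (-1)^23 = -1


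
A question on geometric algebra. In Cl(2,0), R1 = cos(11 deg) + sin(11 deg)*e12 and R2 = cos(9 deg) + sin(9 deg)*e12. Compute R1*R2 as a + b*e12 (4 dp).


Same-plane rotors commute and their half-angles add:
R1*R2 = cos(a1 + a2) + sin(a1 + a2)*e12.
a1 + a2 = 11 + 9 = 20 deg
cos(20 deg) = 0.9397
sin(20 deg) = 0.3420
R1*R2 = 0.9397 + 0.3420*e12


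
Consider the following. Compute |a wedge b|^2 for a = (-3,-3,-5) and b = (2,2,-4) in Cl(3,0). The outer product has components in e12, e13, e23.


a wedge b = (a1*b2 - a2*b1)*e12 + (a1*b3 - a3*b1)*e13 + (a2*b3 - a3*b2)*e23
e12 coeff: (-3)*2 - (-3)*2 = -6 - (-6) = 0
e13 coeff: (-3)*(-4) - (-5)*2 = 12 - (-10) = 22
e23 coeff: (-3)*(-4) - (-5)*2 = 12 - (-10) = 22
|a wedge b|^2 = 0^2 + 22^2 + 22^2
= 0 + 484 + 484
= 968


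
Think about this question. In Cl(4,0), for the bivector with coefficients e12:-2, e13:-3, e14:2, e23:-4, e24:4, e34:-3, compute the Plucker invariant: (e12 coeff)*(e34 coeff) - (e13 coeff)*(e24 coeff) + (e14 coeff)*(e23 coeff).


Plucker relation: af - be + cd
a*f = (-2)*(-3) = 6
b*e = (-3)*4 = -12
c*d = 2*(-4) = -8
af - be + cd = 6 - (-12) + (-8)
= 10


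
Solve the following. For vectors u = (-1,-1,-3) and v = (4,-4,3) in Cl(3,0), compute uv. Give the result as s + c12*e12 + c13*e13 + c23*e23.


In Cl(3,0): e_i^2 = 1, e_ie_j = -e_je_i for i != j.
Scalar part = u . v = (-1)*4 + (-1)*(-4) + (-3)*3
= -4 + 4 + (-9) = -9
e12 coeff = (-1)*(-4) - (-1)*4 = 4 - (-4) = 8
e13 coeff = (-1)*3 - (-3)*4 = -3 - (-12) = 9
e23 coeff = (-1)*3 - (-3)*(-4) = -3 - 12 = -15
uv = -9 + 8*e12 + 9*e13 - 15*e23


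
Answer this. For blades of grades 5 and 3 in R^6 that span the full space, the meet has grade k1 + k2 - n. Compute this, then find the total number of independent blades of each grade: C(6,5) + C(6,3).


Meet grade = grade(A) + grade(B) - n
= 5 + 3 - 6 = 2
C(6,5) = 6
C(6,3) = 20
dim_A + dim_B = 6 + 20 = 26


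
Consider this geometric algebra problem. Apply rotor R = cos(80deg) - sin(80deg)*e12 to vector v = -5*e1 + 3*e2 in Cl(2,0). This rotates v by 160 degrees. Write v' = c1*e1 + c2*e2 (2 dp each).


Rotor R = cos(80deg) - sin(80deg)*e12
Rotation angle theta = 2 * 80 = 160 degrees
v' = R*v*~R rotates v by theta.
cos(160deg) = -0.9397, sin(160deg) = 0.3420
v'_1 = -5*cos(160deg) - 3*sin(160deg)
= -5*(-0.9397) - 3*0.3420
= 3.67
v'_2 = -5*sin(160deg) + 3*cos(160deg)
= -5*0.3420 + 3*(-0.9397)
= -4.53
v' = 3.67*e1 - 4.53*e2


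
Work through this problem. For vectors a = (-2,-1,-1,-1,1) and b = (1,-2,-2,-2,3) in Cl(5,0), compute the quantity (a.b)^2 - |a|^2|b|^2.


a . b = (-2)*1 + (-1)*(-2) + (-1)*(-2) + (-1)*(-2) + 1*3
= -2 + 2 + 2 + 2 + 3 = 7
|a|^2 = (-2)^2 + (-1)^2 + (-1)^2 + (-1)^2 + 1^2 = 8
|b|^2 = 1^2 + (-2)^2 + (-2)^2 + (-2)^2 + 3^2 = 22
(a.b)^2 = 7^2 = 49
|a|^2 * |b|^2 = 8 * 22 = 176
Result = 49 - 176 = -127


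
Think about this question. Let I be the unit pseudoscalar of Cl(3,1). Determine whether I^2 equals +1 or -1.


The pseudoscalar I = e1...e_n (product of all n generators) of Cl(p,q) satisfies I^2 = (-1)^(q + n(n-1)/2).
p = 3, q = 1, n = p + q = 4
n(n-1)/2 = 4 * 3 / 2 = 6
Exponent = q + n(n-1)/2 = 1 + 6 = 7
I^2 = (-1)^7 = -1


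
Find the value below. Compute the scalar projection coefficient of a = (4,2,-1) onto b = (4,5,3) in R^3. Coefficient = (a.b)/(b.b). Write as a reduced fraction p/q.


Projection coefficient = (a . b) / (b . b)
a . b = 4*4 + 2*5 + (-1)*3
= 16 + 10 + (-3) = 23
b . b = 4^2 + 5^2 + 3^2
= 16 + 25 + 9 = 50
Coefficient = 23/50
In lowest terms: 23/50


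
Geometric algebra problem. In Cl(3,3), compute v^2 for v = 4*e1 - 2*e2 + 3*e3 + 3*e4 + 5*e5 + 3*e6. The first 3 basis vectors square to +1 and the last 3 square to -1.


v^2 = sum of c_i^2 * e_i^2
Positive signature terms (e_i^2 = +1): 4^2 + (-2)^2 + 3^2 = 29
Negative signature terms (e_j^2 = -1): 3^2 + 5^2 + 3^2 = 43
v^2 = 29 - 43 = -14


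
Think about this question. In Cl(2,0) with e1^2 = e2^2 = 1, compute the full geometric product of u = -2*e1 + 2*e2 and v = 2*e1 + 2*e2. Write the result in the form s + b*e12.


Expand: (-2*e1 + 2*e2)(2*e1 + 2*e2)
= (-2)*2*e1e1 + (-2)*2*e1e2 + 2*2*e2e1 + 2*2*e2e2
Using e1^2 = e2^2 = 1, e2e1 = -e1e2:
Scalar part s = (-2)*2 + 2*2 = -4 + 4 = 0
Bivector part b = (-2)*2 - 2*2 = -4 - 4 = -8
uv = 0 - 8*e12


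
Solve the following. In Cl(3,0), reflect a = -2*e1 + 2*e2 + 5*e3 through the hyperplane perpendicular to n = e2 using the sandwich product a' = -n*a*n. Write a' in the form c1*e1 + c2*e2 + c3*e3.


Reflection formula: a' = -n*a*n, with n = e2 (unit vector, n^2 = 1).
For reflection through hyperplane perp to e2:
The component along e2 flips sign, others stay.
a = (-2, 2, 5)
a' = (-2, -2, 5)
a' = -2*e1 - 2*e2 + 5*e3


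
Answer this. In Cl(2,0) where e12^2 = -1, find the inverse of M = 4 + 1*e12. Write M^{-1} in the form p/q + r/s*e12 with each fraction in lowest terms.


M = 4 + 1*e12, where e12^2 = -1.
Since M commutes with its reverse ~M = a - b*e12, M * ~M = a^2 - b^2*e12^2 = a^2 + b^2.
So M^{-1} = ~M / (a^2 + b^2) = (a - b*e12)/(a^2 + b^2).
a^2 + b^2 = 16 + 1 = 17
Scalar part = 4/17 = 4/17
Bivector coeff = -1/17 = -1/17
M^{-1} = 4/17 - 1/17*e12


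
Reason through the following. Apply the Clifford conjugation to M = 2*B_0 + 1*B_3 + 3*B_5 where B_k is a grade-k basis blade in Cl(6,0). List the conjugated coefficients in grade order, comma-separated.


Clifford conjugate sign for grade k: (-1)^(k(k+1)/2)
Grade 0: (-1)^(0*1/2) = (-1)^0 = 1, coeff 2 -> 2
Grade 3: (-1)^(3*4/2) = (-1)^6 = 1, coeff 1 -> 1
Grade 5: (-1)^(5*6/2) = (-1)^15 = -1, coeff 3 -> -3
Conjugated coefficients: 2, 1, -3


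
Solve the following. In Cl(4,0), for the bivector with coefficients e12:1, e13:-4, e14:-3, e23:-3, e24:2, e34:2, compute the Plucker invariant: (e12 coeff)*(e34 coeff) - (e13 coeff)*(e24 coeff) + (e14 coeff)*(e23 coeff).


Plucker relation: af - be + cd
a*f = 1*2 = 2
b*e = (-4)*2 = -8
c*d = (-3)*(-3) = 9
af - be + cd = 2 - (-8) + 9
= 19


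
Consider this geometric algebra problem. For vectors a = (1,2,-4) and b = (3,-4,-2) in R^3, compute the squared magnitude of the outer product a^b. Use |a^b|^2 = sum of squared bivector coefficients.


a wedge b = (a1*b2 - a2*b1)*e12 + (a1*b3 - a3*b1)*e13 + (a2*b3 - a3*b2)*e23
e12 coeff: 1*(-4) - 2*3 = -4 - 6 = -10
e13 coeff: 1*(-2) - (-4)*3 = -2 - (-12) = 10
e23 coeff: 2*(-2) - (-4)*(-4) = -4 - 16 = -20
|a wedge b|^2 = (-10)^2 + 10^2 + (-20)^2
= 100 + 100 + 400
= 600


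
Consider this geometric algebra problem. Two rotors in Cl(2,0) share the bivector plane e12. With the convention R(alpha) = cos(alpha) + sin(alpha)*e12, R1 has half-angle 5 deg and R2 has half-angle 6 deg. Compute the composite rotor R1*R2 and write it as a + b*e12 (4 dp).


Same-plane rotors commute and their half-angles add:
R1*R2 = cos(a1 + a2) + sin(a1 + a2)*e12.
a1 + a2 = 5 + 6 = 11 deg
cos(11 deg) = 0.9816
sin(11 deg) = 0.1908
R1*R2 = 0.9816 + 0.1908*e12


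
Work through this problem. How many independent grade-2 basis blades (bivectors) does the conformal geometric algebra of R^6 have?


The conformal model of R^6 uses Cl(7,1) with m = 6 + 2 = 8 generators.
Number of grade-2 blades = C(m, 2) = C(8, 2)
= 8*7/2 = 28


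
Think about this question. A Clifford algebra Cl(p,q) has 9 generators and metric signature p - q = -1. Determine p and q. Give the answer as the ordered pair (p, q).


We need p + q = 9 and p - q = -1.
Adding: 2p = 9 + (-1) = 8, so p = 4.
Then q = 9 - 4 = 5.
(p, q) = (4, 5)


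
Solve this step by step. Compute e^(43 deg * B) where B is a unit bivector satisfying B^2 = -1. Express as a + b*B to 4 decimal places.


For a unit bivector B with B^2 = -1, the exponential series gives
e^(theta*B) = cos(theta) + sin(theta)*B (the GA analogue of Euler's formula).
theta = 43 degrees = 0.750492 rad
cos(43 deg) = 0.7314
sin(43 deg) = 0.6820
exp(theta*B) = 0.7314 + 0.6820*B


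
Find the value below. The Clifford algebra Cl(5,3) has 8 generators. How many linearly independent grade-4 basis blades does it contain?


Number of grade-k basis blades in Cl(p,q) with n = p + q is C(n, k).
n = 5 + 3 = 8
C(8, 4) = 8! / (4! * 4!)
= 40320 / (24 * 24)
= 70


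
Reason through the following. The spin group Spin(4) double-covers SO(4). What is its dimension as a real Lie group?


Spin(n) double-covers SO(n); both have Lie algebra so(n) of dimension n(n-1)/2.
n = 4
n(n-1) = 4 * 3 = 12
dim Spin(4) = 12/2 = 6


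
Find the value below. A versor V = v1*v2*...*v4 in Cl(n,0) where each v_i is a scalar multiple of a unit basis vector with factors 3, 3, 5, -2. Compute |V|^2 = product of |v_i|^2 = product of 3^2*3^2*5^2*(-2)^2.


Each vector v_i has |v_i|^2 = s_i^2
Squared scales: 3^2 = 9, 3^2 = 9, 5^2 = 25, (-2)^2 = 4
|V|^2 = 9 * 9 * 25 * 4
= 8100


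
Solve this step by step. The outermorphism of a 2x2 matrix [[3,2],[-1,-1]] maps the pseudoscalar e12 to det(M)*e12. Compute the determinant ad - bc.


The outermorphism of a linear map f sends e1^e2 to f(e1)^f(e2).
f(e1) = 3*e1 - 1*e2
f(e2) = 2*e1 - 1*e2
f(e1) ^ f(e2) = (3*e1 - 1*e2) ^ (2*e1 - 1*e2)
= 3*(-1)*e12 + (-1)*2*e21
= (-3 - (-2))*e12
= -1*e12
Coefficient = -1


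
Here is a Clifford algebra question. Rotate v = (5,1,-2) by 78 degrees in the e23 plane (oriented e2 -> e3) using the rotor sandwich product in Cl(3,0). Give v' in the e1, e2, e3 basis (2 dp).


Rotor R = cos(39deg) - sin(39deg)*e23
Rotation angle theta = 2 * 39 = 78 degrees in the e23 plane (e2 -> e3).
The component perpendicular to the plane (e1) is invariant: v'_1 = v1 = 5.00
cos(78deg) = 0.2079, sin(78deg) = 0.9781
v'_2 = v2*cos(theta) - v3*sin(theta) = 1*0.2079 - (-2)*0.9781 = 2.16
v'_3 = v2*sin(theta) + v3*cos(theta) = 1*0.9781 + (-2)*0.2079 = 0.56
v' = 5.00*e1 + 2.16*e2 + 0.56*e3


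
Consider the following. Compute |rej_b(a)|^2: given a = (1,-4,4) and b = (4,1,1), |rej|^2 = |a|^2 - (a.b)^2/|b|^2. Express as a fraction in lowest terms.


|a|^2 = 1^2 + (-4)^2 + 4^2 = 33
|b|^2 = 4^2 + 1^2 + 1^2 = 18
a . b = 1*4 + (-4)*1 + 4*1 = 4
(a.b)^2 = 4^2 = 16
|rej|^2 = 33 - 16/18
= (594 - 16)/18
= 578/18
In lowest terms: 289/9


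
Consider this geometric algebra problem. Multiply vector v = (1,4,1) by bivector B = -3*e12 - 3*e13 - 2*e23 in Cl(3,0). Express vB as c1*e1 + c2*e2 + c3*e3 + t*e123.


vB has grade-1 (vector) and grade-3 (trivector) parts: vB = (v _| B) + (v ^ B).
Vector part <vB>_1:
  e1: -v2*b12 - v3*b13 = -(4)*(-3) - (1)*(-3) = 15
  e2: v1*b12 - v3*b23 = (1)*(-3) - (1)*(-2) = -1
  e3: v1*b13 + v2*b23 = (1)*(-3) + (4)*(-2) = -11
Trivector part <vB>_3:
  e123: v1*b23 - v2*b13 + v3*b12 = (1)*(-2) - (4)*(-3) + (1)*(-3) = 7
vB = 15*e1 - 1*e2 - 11*e3 + 7*e123


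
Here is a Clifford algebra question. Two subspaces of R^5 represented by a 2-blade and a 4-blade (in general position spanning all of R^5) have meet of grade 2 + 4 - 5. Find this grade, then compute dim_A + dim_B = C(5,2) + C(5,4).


Meet grade = grade(A) + grade(B) - n
= 2 + 4 - 5 = 1
C(5,2) = 10
C(5,4) = 5
dim_A + dim_B = 10 + 5 = 15


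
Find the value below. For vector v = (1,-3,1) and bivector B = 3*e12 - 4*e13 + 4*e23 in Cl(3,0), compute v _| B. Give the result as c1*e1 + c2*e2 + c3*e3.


Left contraction v _| B = <vB>_1 (grade-1 part of the geometric product vB).
Using e1_|e12 = e2, e2_|e12 = -e1, e1_|e13 = e3, e3_|e13 = -e1, e2_|e23 = e3, e3_|e23 = -e2:
e1 coeff: -v2*b12 - v3*b13 = -(-3)*(3) - (1)*(-4) = 13
e2 coeff: v1*b12 - v3*b23 = (1)*(3) - (1)*(4) = -1
e3 coeff: v1*b13 + v2*b23 = (1)*(-4) + (-3)*(4) = -16
v _| B = 13*e1 - 1*e2 - 16*e3


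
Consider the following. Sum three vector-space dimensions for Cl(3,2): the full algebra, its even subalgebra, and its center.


n = 3 + 2 = 5
Total dim = 2^5 = 32
Even subalgebra dim = 2^4 = 16
n is odd, so center dim = 2
Sum = 32 + 16 + 2 = 50


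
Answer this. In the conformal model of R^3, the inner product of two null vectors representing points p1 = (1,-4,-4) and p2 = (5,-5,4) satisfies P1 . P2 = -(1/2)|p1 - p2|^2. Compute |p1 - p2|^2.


p1 - p2 = (-4, 1, -8)
|p1 - p2|^2 = (-4)^2 + 1^2 + (-8)^2
= 16 + 1 + 64
= 81


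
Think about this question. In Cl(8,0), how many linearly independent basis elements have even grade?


Even subalgebra dimension = 2^(n-1)
n = 8 + 0 = 8
2^(8 - 1) = 2^7 = 128
Verification: sum of C(8,k) for even k = 1 + 28 + 70 + 28 + 1 = 128
Result = 128


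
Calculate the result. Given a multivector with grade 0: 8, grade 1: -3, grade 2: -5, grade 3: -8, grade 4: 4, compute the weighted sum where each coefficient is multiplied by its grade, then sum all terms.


Grade-weighted sum = sum of grade_k * coefficient_k
0*8 = 0
1*(-3) = -3
2*(-5) = -10
3*(-8) = -24
4*4 = 16
Total = 0 + (-3) + (-10) + (-24) + 16 = -21


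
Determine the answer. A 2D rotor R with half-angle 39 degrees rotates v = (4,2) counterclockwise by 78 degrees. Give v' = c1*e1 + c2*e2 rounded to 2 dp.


Rotor R = cos(39deg) - sin(39deg)*e12
Rotation angle theta = 2 * 39 = 78 degrees
v' = R*v*~R rotates v by theta.
cos(78deg) = 0.2079, sin(78deg) = 0.9781
v'_1 = 4*cos(78deg) - 2*sin(78deg)
= 4*0.2079 - 2*0.9781
= -1.12
v'_2 = 4*sin(78deg) + 2*cos(78deg)
= 4*0.9781 + 2*0.2079
= 4.33
v' = -1.12*e1 + 4.33*e2


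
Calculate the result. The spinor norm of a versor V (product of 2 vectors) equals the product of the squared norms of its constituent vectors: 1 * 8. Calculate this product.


Spinor norm N(V) = |v1|^2 * |v2|^2 * ... * |v2|^2
= 1 * 8
Running product: 1, 8
N(V) = 8


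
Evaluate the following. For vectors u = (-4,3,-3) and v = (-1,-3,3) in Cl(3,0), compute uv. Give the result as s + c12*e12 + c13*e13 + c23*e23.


In Cl(3,0): e_i^2 = 1, e_ie_j = -e_je_i for i != j.
Scalar part = u . v = (-4)*(-1) + 3*(-3) + (-3)*3
= 4 + (-9) + (-9) = -14
e12 coeff = (-4)*(-3) - 3*(-1) = 12 - (-3) = 15
e13 coeff = (-4)*3 - (-3)*(-1) = -12 - 3 = -15
e23 coeff = 3*3 - (-3)*(-3) = 9 - 9 = 0
uv = -14 + 15*e12 - 15*e13 + 0*e23


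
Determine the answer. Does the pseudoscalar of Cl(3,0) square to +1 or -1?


The pseudoscalar I = e1...e_n (product of all n generators) of Cl(p,q) satisfies I^2 = (-1)^(q + n(n-1)/2).
p = 3, q = 0, n = p + q = 3
n(n-1)/2 = 3 * 2 / 2 = 3
Exponent = q + n(n-1)/2 = 0 + 3 = 3
I^2 = (-1)^3 = -1


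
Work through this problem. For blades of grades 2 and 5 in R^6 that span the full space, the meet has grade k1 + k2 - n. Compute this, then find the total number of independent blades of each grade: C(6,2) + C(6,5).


Meet grade = grade(A) + grade(B) - n
= 2 + 5 - 6 = 1
C(6,2) = 15
C(6,5) = 6
dim_A + dim_B = 15 + 6 = 21


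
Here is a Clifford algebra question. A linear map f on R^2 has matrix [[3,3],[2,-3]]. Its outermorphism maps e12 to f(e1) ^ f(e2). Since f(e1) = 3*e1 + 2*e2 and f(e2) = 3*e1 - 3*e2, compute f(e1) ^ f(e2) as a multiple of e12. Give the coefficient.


The outermorphism of a linear map f sends e1^e2 to f(e1)^f(e2).
f(e1) = 3*e1 + 2*e2
f(e2) = 3*e1 - 3*e2
f(e1) ^ f(e2) = (3*e1 + 2*e2) ^ (3*e1 - 3*e2)
= 3*(-3)*e12 + 2*3*e21
= (-9 - 6)*e12
= -15*e12
Coefficient = -15


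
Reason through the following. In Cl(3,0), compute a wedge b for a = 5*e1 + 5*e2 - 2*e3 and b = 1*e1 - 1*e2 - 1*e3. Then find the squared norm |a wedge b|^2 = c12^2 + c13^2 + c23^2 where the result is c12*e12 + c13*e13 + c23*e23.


a wedge b = (a1*b2 - a2*b1)*e12 + (a1*b3 - a3*b1)*e13 + (a2*b3 - a3*b2)*e23
e12 coeff: 5*(-1) - 5*1 = -5 - 5 = -10
e13 coeff: 5*(-1) - (-2)*1 = -5 - (-2) = -3
e23 coeff: 5*(-1) - (-2)*(-1) = -5 - 2 = -7
|a wedge b|^2 = (-10)^2 + (-3)^2 + (-7)^2
= 100 + 9 + 49
= 158


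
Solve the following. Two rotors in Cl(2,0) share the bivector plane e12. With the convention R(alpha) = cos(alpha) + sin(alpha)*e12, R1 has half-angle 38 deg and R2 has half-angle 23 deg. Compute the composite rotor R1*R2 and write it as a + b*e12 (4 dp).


Same-plane rotors commute and their half-angles add:
R1*R2 = cos(a1 + a2) + sin(a1 + a2)*e12.
a1 + a2 = 38 + 23 = 61 deg
cos(61 deg) = 0.4848
sin(61 deg) = 0.8746
R1*R2 = 0.4848 + 0.8746*e12


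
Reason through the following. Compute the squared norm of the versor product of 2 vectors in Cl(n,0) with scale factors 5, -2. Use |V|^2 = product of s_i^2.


Each vector v_i has |v_i|^2 = s_i^2
Squared scales: 5^2 = 25, (-2)^2 = 4
|V|^2 = 25 * 4
= 100


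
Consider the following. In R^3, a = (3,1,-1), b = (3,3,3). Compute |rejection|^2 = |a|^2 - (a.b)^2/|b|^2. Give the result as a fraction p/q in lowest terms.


|a|^2 = 3^2 + 1^2 + (-1)^2 = 11
|b|^2 = 3^2 + 3^2 + 3^2 = 27
a . b = 3*3 + 1*3 + (-1)*3 = 9
(a.b)^2 = 9^2 = 81
|rej|^2 = 11 - 81/27
= (297 - 81)/27
= 216/27
In lowest terms: 8/1


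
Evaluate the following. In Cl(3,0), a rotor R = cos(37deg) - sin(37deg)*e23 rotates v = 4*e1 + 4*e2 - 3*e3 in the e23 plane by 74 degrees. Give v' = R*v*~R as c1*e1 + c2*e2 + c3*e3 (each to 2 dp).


Rotor R = cos(37deg) - sin(37deg)*e23
Rotation angle theta = 2 * 37 = 74 degrees in the e23 plane (e2 -> e3).
The component perpendicular to the plane (e1) is invariant: v'_1 = v1 = 4.00
cos(74deg) = 0.2756, sin(74deg) = 0.9613
v'_2 = v2*cos(theta) - v3*sin(theta) = 4*0.2756 - (-3)*0.9613 = 3.99
v'_3 = v2*sin(theta) + v3*cos(theta) = 4*0.9613 + (-3)*0.2756 = 3.02
v' = 4.00*e1 + 3.99*e2 + 3.02*e3


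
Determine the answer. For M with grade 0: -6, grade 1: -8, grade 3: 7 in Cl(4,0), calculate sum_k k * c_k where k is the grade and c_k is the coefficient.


Grade-weighted sum = sum of grade_k * coefficient_k
0*(-6) = 0
1*(-8) = -8
3*7 = 21
Total = 0 + (-8) + 21 = 13


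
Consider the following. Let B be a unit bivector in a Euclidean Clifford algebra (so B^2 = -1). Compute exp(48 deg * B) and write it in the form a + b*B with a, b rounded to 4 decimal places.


For a unit bivector B with B^2 = -1, the exponential series gives
e^(theta*B) = cos(theta) + sin(theta)*B (the GA analogue of Euler's formula).
theta = 48 degrees = 0.837758 rad
cos(48 deg) = 0.6691
sin(48 deg) = 0.7431
exp(theta*B) = 0.6691 + 0.7431*B


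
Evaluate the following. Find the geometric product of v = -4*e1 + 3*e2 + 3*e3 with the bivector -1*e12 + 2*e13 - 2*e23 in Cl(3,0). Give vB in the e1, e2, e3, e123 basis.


vB has grade-1 (vector) and grade-3 (trivector) parts: vB = (v _| B) + (v ^ B).
Vector part <vB>_1:
  e1: -v2*b12 - v3*b13 = -(3)*(-1) - (3)*(2) = -3
  e2: v1*b12 - v3*b23 = (-4)*(-1) - (3)*(-2) = 10
  e3: v1*b13 + v2*b23 = (-4)*(2) + (3)*(-2) = -14
Trivector part <vB>_3:
  e123: v1*b23 - v2*b13 + v3*b12 = (-4)*(-2) - (3)*(2) + (3)*(-1) = -1
vB = -3*e1 + 10*e2 - 14*e3 - 1*e123


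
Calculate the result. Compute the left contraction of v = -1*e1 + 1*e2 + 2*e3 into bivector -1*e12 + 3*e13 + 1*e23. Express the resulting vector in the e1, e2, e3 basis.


Left contraction v _| B = <vB>_1 (grade-1 part of the geometric product vB).
Using e1_|e12 = e2, e2_|e12 = -e1, e1_|e13 = e3, e3_|e13 = -e1, e2_|e23 = e3, e3_|e23 = -e2:
e1 coeff: -v2*b12 - v3*b13 = -(1)*(-1) - (2)*(3) = -5
e2 coeff: v1*b12 - v3*b23 = (-1)*(-1) - (2)*(1) = -1
e3 coeff: v1*b13 + v2*b23 = (-1)*(3) + (1)*(1) = -2
v _| B = -5*e1 - 1*e2 - 2*e3


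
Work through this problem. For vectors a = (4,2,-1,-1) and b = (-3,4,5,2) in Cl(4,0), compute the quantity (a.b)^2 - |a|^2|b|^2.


a . b = 4*(-3) + 2*4 + (-1)*5 + (-1)*2
= -12 + 8 + (-5) + (-2) = -11
|a|^2 = 4^2 + 2^2 + (-1)^2 + (-1)^2 = 22
|b|^2 = (-3)^2 + 4^2 + 5^2 + 2^2 = 54
(a.b)^2 = (-11)^2 = 121
|a|^2 * |b|^2 = 22 * 54 = 1188
Result = 121 - 1188 = -1067


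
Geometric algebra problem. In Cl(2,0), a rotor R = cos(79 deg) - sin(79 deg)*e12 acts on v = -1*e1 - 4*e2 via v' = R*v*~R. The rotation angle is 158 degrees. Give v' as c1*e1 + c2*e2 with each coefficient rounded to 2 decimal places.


Rotor R = cos(79deg) - sin(79deg)*e12
Rotation angle theta = 2 * 79 = 158 degrees
v' = R*v*~R rotates v by theta.
cos(158deg) = -0.9272, sin(158deg) = 0.3746
v'_1 = -1*cos(158deg) - (-4)*sin(158deg)
= -1*(-0.9272) - (-4)*0.3746
= 2.43
v'_2 = -1*sin(158deg) + (-4)*cos(158deg)
= -1*0.3746 + (-4)*(-0.9272)
= 3.33
v' = 2.43*e1 + 3.33*e2


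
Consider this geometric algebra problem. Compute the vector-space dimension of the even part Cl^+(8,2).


Even subalgebra dimension = 2^(n-1)
n = 8 + 2 = 10
2^(10 - 1) = 2^9 = 512
Verification: sum of C(10,k) for even k = 1 + 45 + 210 + 210 + 45 + 1 = 512
Result = 512


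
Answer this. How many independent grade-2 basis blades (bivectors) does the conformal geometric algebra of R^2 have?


The conformal model of R^2 uses Cl(3,1) with m = 2 + 2 = 4 generators.
Number of grade-2 blades = C(m, 2) = C(4, 2)
= 4*3/2 = 6


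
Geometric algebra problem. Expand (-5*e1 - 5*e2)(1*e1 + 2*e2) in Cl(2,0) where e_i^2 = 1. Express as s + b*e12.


Expand: (-5*e1 - 5*e2)(1*e1 + 2*e2)
= (-5)*1*e1e1 + (-5)*2*e1e2 + (-5)*1*e2e1 + (-5)*2*e2e2
Using e1^2 = e2^2 = 1, e2e1 = -e1e2:
Scalar part s = (-5)*1 + (-5)*2 = -5 + (-10) = -15
Bivector part b = (-5)*2 - (-5)*1 = -10 - (-5) = -5
uv = -15 - 5*e12


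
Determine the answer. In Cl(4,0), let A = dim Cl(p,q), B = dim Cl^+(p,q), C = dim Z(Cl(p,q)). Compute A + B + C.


n = 4 + 0 = 4
Total dim = 2^4 = 16
Even subalgebra dim = 2^3 = 8
n is even, so center dim = 1
Sum = 16 + 8 + 1 = 25


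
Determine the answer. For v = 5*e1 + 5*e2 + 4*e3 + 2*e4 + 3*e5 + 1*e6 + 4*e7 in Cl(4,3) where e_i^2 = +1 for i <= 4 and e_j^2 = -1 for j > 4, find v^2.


v^2 = sum of c_i^2 * e_i^2
Positive signature terms (e_i^2 = +1): 5^2 + 5^2 + 4^2 + 2^2 = 70
Negative signature terms (e_j^2 = -1): 3^2 + 1^2 + 4^2 = 26
v^2 = 70 - 26 = 44


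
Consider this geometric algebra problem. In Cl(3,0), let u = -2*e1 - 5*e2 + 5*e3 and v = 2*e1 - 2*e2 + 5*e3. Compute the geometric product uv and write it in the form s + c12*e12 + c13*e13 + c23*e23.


In Cl(3,0): e_i^2 = 1, e_ie_j = -e_je_i for i != j.
Scalar part = u . v = (-2)*2 + (-5)*(-2) + 5*5
= -4 + 10 + 25 = 31
e12 coeff = (-2)*(-2) - (-5)*2 = 4 - (-10) = 14
e13 coeff = (-2)*5 - 5*2 = -10 - 10 = -20
e23 coeff = (-5)*5 - 5*(-2) = -25 - (-10) = -15
uv = 31 + 14*e12 - 20*e13 - 15*e23


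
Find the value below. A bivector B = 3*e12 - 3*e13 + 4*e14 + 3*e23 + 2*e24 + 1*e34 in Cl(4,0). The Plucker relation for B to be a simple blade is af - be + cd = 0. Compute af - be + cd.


Plucker relation: af - be + cd
a*f = 3*1 = 3
b*e = (-3)*2 = -6
c*d = 4*3 = 12
af - be + cd = 3 - (-6) + 12
= 21


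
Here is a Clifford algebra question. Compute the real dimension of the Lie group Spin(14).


Spin(n) double-covers SO(n); both have Lie algebra so(n) of dimension n(n-1)/2.
n = 14
n(n-1) = 14 * 13 = 182
dim Spin(14) = 182/2 = 91


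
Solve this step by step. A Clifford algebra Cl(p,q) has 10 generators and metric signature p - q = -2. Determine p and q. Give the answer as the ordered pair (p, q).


We need p + q = 10 and p - q = -2.
Adding: 2p = 10 + (-2) = 8, so p = 4.
Then q = 10 - 4 = 6.
(p, q) = (4, 6)


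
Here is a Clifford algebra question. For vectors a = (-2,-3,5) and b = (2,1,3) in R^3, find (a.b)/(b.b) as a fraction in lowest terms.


Projection coefficient = (a . b) / (b . b)
a . b = (-2)*2 + (-3)*1 + 5*3
= -4 + (-3) + 15 = 8
b . b = 2^2 + 1^2 + 3^2
= 4 + 1 + 9 = 14
Coefficient = 8/14
In lowest terms: 4/7


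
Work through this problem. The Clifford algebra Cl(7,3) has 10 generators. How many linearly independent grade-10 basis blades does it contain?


Number of grade-k basis blades in Cl(p,q) with n = p + q is C(n, k).
n = 7 + 3 = 10
C(10, 10) = 10! / (10! * 0!)
= 3628800 / (3628800 * 1)
= 1


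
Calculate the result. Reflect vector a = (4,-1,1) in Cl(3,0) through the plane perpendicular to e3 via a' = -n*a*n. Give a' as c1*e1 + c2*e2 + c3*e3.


Reflection formula: a' = -n*a*n, with n = e3 (unit vector, n^2 = 1).
For reflection through hyperplane perp to e3:
The component along e3 flips sign, others stay.
a = (4, -1, 1)
a' = (4, -1, -1)
a' = 4*e1 - 1*e2 - 1*e3


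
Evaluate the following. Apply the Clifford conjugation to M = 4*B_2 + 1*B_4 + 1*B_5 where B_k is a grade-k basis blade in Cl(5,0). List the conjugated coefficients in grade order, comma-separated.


Clifford conjugate sign for grade k: (-1)^(k(k+1)/2)
Grade 2: (-1)^(2*3/2) = (-1)^3 = -1, coeff 4 -> -4
Grade 4: (-1)^(4*5/2) = (-1)^10 = 1, coeff 1 -> 1
Grade 5: (-1)^(5*6/2) = (-1)^15 = -1, coeff 1 -> -1
Conjugated coefficients: -4, 1, -1


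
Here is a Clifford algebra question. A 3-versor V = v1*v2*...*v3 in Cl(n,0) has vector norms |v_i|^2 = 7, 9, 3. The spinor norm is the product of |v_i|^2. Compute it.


Spinor norm N(V) = |v1|^2 * |v2|^2 * ... * |v3|^2
= 7 * 9 * 3
Running product: 7, 63, 189
N(V) = 189


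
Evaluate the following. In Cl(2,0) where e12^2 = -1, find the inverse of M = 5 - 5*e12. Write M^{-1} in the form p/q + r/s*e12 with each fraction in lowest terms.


M = 5 - 5*e12, where e12^2 = -1.
Since M commutes with its reverse ~M = a - b*e12, M * ~M = a^2 - b^2*e12^2 = a^2 + b^2.
So M^{-1} = ~M / (a^2 + b^2) = (a - b*e12)/(a^2 + b^2).
a^2 + b^2 = 25 + 25 = 50
Scalar part = 5/50 = 1/10
Bivector coeff = 5/50 = 1/10
M^{-1} = 1/10 + 1/10*e12


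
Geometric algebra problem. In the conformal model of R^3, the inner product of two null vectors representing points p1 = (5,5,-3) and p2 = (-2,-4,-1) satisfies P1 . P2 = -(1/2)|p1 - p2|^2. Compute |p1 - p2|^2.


p1 - p2 = (7, 9, -2)
|p1 - p2|^2 = 7^2 + 9^2 + (-2)^2
= 49 + 81 + 4
= 134


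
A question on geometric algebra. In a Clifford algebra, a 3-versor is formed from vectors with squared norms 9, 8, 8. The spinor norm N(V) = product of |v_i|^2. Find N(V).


Spinor norm N(V) = |v1|^2 * |v2|^2 * ... * |v3|^2
= 9 * 8 * 8
Running product: 9, 72, 576
N(V) = 576


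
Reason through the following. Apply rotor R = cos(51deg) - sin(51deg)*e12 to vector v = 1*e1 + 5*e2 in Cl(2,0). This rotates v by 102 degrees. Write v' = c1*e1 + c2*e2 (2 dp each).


Rotor R = cos(51deg) - sin(51deg)*e12
Rotation angle theta = 2 * 51 = 102 degrees
v' = R*v*~R rotates v by theta.
cos(102deg) = -0.2079, sin(102deg) = 0.9781
v'_1 = 1*cos(102deg) - 5*sin(102deg)
= 1*(-0.2079) - 5*0.9781
= -5.10
v'_2 = 1*sin(102deg) + 5*cos(102deg)
= 1*0.9781 + 5*(-0.2079)
= -0.06
v' = -5.10*e1 - 0.06*e2


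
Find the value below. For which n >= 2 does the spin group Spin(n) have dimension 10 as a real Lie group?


dim Spin(n) = dim so(n) = n(n-1)/2.
Solve n(n-1)/2 = 10, i.e. n^2 - n - 20 = 0.
Discriminant = 1 + 8*10 = 81
n = (1 + sqrt(81))/2 = (1 + 9)/2 = 5


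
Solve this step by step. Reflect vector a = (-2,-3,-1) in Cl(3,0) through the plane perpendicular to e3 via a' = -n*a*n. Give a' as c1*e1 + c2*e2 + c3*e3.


Reflection formula: a' = -n*a*n, with n = e3 (unit vector, n^2 = 1).
For reflection through hyperplane perp to e3:
The component along e3 flips sign, others stay.
a = (-2, -3, -1)
a' = (-2, -3, 1)
a' = -2*e1 - 3*e2 + 1*e3


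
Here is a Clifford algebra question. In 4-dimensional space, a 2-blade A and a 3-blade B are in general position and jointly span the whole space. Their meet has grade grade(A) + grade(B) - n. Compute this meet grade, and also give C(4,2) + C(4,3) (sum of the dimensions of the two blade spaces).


Meet grade = grade(A) + grade(B) - n
= 2 + 3 - 4 = 1
C(4,2) = 6
C(4,3) = 4
dim_A + dim_B = 6 + 4 = 10
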